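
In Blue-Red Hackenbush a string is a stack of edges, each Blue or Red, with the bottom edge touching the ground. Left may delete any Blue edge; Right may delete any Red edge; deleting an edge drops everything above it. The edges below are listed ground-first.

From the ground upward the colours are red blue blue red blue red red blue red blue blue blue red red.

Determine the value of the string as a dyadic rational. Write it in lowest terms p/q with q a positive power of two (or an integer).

-2887/8192

1 of 14 · r · max L −∞ · min R 0 — -1
2 of 14 · rb · max L -1 · min R 0 — -1/2
3 of 14 · rbb · max L -1/2 · min R 0 — -1/4
4 of 14 · rbbr · max L -1/2 · min R -1/4 — -3/8
5 of 14 · rbbrb · max L -3/8 · min R -1/4 — -5/16
6 of 14 · rbbrbr · max L -3/8 · min R -5/16 — -11/32
7 of 14 · rbbrbrr · max L -3/8 · min R -11/32 — -23/64
8 of 14 · rbbrbrrb · max L -23/64 · min R -11/32 — -45/128
9 of 14 · rbbrbrrbr · max L -23/64 · min R -45/128 — -91/256
10 of 14 · rbbrbrrbrb · max L -91/256 · min R -45/128 — -181/512
11 of 14 · rbbrbrrbrbb · max L -181/512 · min R -45/128 — -361/1024
12 of 14 · rbbrbrrbrbbb · max L -361/1024 · min R -45/128 — -721/2048
13 of 14 · rbbrbrrbrbbbr · max L -361/1024 · min R -721/2048 — -1443/4096
14 of 14 · rbbrbrrbrbbbrr · max L -361/1024 · min R -1443/4096 — -2887/8192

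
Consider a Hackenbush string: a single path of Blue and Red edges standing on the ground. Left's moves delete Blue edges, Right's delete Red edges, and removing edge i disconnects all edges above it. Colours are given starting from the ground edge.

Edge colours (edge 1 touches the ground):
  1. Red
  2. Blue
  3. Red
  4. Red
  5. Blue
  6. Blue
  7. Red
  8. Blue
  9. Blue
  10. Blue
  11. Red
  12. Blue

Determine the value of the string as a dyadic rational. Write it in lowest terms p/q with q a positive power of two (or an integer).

step 1: add Red to get R; options L={ · } R={ 0 } so -1
step 2: add Blue to get RB; options L={ -1 } R={ 0 } so -1/2
step 3: add Red to get RBR; options L={ -1 } R={ -1/2, 0 } so -3/4
step 4: add Red to get RBRR; options L={ -1 } R={ -3/4, -1/2, 0 } so -7/8
step 5: add Blue to get RBRRB; options L={ -1, -7/8 } R={ -3/4, -1/2, 0 } so -13/16
step 6: add Blue to get RBRRBB; options L={ -1, -7/8, -13/16 } R={ -3/4, -1/2, 0 } so -25/32
step 7: add Red to get RBRRBBR; options L={ -1, -7/8, -13/16 } R={ -25/32, -3/4, -1/2, 0 } so -51/64
step 8: add Blue to get RBRRBBRB; options L={ -1, -7/8, -13/16, -51/64 } R={ -25/32, -3/4, -1/2, 0 } so -101/128
step 9: add Blue to get RBRRBBRBB; options L={ -1, -7/8, -13/16, -51/64, -101/128 } R={ -25/32, -3/4, -1/2, 0 } so -201/256
step 10: add Blue to get RBRRBBRBBB; options L={ -1, -7/8, -13/16, -51/64, -101/128, -201/256 } R={ -25/32, -3/4, -1/2, 0 } so -401/512
step 11: add Red to get RBRRBBRBBBR; options L={ -1, -7/8, -13/16, -51/64, -101/128, -201/256 } R={ -401/512, -25/32, -3/4, -1/2, 0 } so -803/1024
step 12: add Blue to get RBRRBBRBBBRB; options L={ -1, -7/8, -13/16, -51/64, -101/128, -201/256, -803/1024 } R={ -401/512, -25/32, -3/4, -1/2, 0 } so -1605/2048

-1605/2048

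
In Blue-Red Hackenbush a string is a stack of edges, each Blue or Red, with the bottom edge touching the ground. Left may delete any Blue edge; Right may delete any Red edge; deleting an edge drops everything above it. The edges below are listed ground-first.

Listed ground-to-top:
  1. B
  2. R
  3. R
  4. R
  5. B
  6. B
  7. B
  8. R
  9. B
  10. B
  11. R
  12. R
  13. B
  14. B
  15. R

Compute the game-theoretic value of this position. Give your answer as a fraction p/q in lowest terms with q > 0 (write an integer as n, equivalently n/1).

3789/16384

Build val(s[:k]) for k = 1..15, string s = B R R R B B B R B B R R B B R.
B: Left { 0 }, Right { — } ⇒ simplest 1
BR: Left { 0 }, Right { 1 } ⇒ simplest 1/2
BRR: Left { 0 }, Right { 1/2, 1 } ⇒ simplest 1/4
BRRR: Left { 0 }, Right { 1/4, 1/2, 1 } ⇒ simplest 1/8
BRRRB: Left { 0, 1/8 }, Right { 1/4, 1/2, 1 } ⇒ simplest 3/16
BRRRBB: Left { 0, 1/8, 3/16 }, Right { 1/4, 1/2, 1 } ⇒ simplest 7/32
BRRRBBB: Left { 0, 1/8, 3/16, 7/32 }, Right { 1/4, 1/2, 1 } ⇒ simplest 15/64
BRRRBBBR: Left { 0, 1/8, 3/16, 7/32 }, Right { 15/64, 1/4, 1/2, 1 } ⇒ simplest 29/128
BRRRBBBRB: Left { 0, 1/8, 3/16, 7/32, 29/128 }, Right { 15/64, 1/4, 1/2, 1 } ⇒ simplest 59/256
BRRRBBBRBB: Left { 0, 1/8, 3/16, 7/32, 29/128, 59/256 }, Right { 15/64, 1/4, 1/2, 1 } ⇒ simplest 119/512
BRRRBBBRBBR: Left { 0, 1/8, 3/16, 7/32, 29/128, 59/256 }, Right { 119/512, 15/64, 1/4, 1/2, 1 } ⇒ simplest 237/1024
BRRRBBBRBBRR: Left { 0, 1/8, 3/16, 7/32, 29/128, 59/256 }, Right { 237/1024, 119/512, 15/64, 1/4, 1/2, 1 } ⇒ simplest 473/2048
BRRRBBBRBBRRB: Left { 0, 1/8, 3/16, 7/32, 29/128, 59/256, 473/2048 }, Right { 237/1024, 119/512, 15/64, 1/4, 1/2, 1 } ⇒ simplest 947/4096
BRRRBBBRBBRRBB: Left { 0, 1/8, 3/16, 7/32, 29/128, 59/256, 473/2048, 947/4096 }, Right { 237/1024, 119/512, 15/64, 1/4, 1/2, 1 } ⇒ simplest 1895/8192
BRRRBBBRBBRRBBR: Left { 0, 1/8, 3/16, 7/32, 29/128, 59/256, 473/2048, 947/4096 }, Right { 1895/8192, 237/1024, 119/512, 15/64, 1/4, 1/2, 1 } ⇒ simplest 3789/16384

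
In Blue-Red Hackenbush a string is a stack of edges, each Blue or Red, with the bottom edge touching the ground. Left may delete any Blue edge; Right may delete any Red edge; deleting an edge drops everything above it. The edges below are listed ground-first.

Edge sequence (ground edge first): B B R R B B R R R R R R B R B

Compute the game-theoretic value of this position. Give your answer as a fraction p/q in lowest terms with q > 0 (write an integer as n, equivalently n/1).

11275/8192

Prefix values for B B R R B B R R R R R R B R B via {L|R} + simplicity:
v(B) = { 0 |  } => 1
v(BB) = { 0 1 |  } => 2
v(BBR) = { 0 1 | 2 } => 3/2
v(BBRR) = { 0 1 | 3/2 2 } => 5/4
v(BBRRB) = { 0 1 5/4 | 3/2 2 } => 11/8
v(BBRRBB) = { 0 1 5/4 11/8 | 3/2 2 } => 23/16
v(BBRRBBR) = { 0 1 5/4 11/8 | 23/16 3/2 2 } => 45/32
v(BBRRBBRR) = { 0 1 5/4 11/8 | 45/32 23/16 3/2 2 } => 89/64
v(BBRRBBRRR) = { 0 1 5/4 11/8 | 89/64 45/32 23/16 3/2 2 } => 177/128
v(BBRRBBRRRR) = { 0 1 5/4 11/8 | 177/128 89/64 45/32 23/16 3/2 2 } => 353/256
v(BBRRBBRRRRR) = { 0 1 5/4 11/8 | 353/256 177/128 89/64 45/32 23/16 3/2 2 } => 705/512
v(BBRRBBRRRRRR) = { 0 1 5/4 11/8 | 705/512 353/256 177/128 89/64 45/32 23/16 3/2 2 } => 1409/1024
v(BBRRBBRRRRRRB) = { 0 1 5/4 11/8 1409/1024 | 705/512 353/256 177/128 89/64 45/32 23/16 3/2 2 } => 2819/2048
v(BBRRBBRRRRRRBR) = { 0 1 5/4 11/8 1409/1024 | 2819/2048 705/512 353/256 177/128 89/64 45/32 23/16 3/2 2 } => 5637/4096
v(BBRRBBRRRRRRBRB) = { 0 1 5/4 11/8 1409/1024 5637/4096 | 2819/2048 705/512 353/256 177/128 89/64 45/32 23/16 3/2 2 } => 11275/8192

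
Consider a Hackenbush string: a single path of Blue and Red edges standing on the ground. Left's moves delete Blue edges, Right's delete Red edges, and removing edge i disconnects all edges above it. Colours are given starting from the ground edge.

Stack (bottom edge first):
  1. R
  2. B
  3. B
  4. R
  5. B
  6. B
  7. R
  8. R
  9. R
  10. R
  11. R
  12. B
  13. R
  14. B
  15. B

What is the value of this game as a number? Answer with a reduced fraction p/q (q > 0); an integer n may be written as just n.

-5097/16384

Build G(s[:k]) for k = 1..15, string s = R B B R B B R R R R R B R B B.
step 1: add R to get R; options L={ · } R={ 0 } — -1
step 2: add B to get RB; options L={ -1 } R={ 0 } — -1/2
step 3: add B to get RBB; options L={ -1 -1/2 } R={ 0 } — -1/4
step 4: add R to get RBBR; options L={ -1 -1/2 } R={ -1/4 0 } — -3/8
step 5: add B to get RBBRB; options L={ -1 -1/2 -3/8 } R={ -1/4 0 } — -5/16
step 6: add B to get RBBRBB; options L={ -1 -1/2 -3/8 -5/16 } R={ -1/4 0 } — -9/32
step 7: add R to get RBBRBBR; options L={ -1 -1/2 -3/8 -5/16 } R={ -9/32 -1/4 0 } — -19/64
step 8: add R to get RBBRBBRR; options L={ -1 -1/2 -3/8 -5/16 } R={ -19/64 -9/32 -1/4 0 } — -39/128
step 9: add R to get RBBRBBRRR; options L={ -1 -1/2 -3/8 -5/16 } R={ -39/128 -19/64 -9/32 -1/4 0 } — -79/256
step 10: add R to get RBBRBBRRRR; options L={ -1 -1/2 -3/8 -5/16 } R={ -79/256 -39/128 -19/64 -9/32 -1/4 0 } — -159/512
step 11: add R to get RBBRBBRRRRR; options L={ -1 -1/2 -3/8 -5/16 } R={ -159/512 -79/256 -39/128 -19/64 -9/32 -1/4 0 } — -319/1024
step 12: add B to get RBBRBBRRRRRB; options L={ -1 -1/2 -3/8 -5/16 -319/1024 } R={ -159/512 -79/256 -39/128 -19/64 -9/32 -1/4 0 } — -637/2048
step 13: add R to get RBBRBBRRRRRBR; options L={ -1 -1/2 -3/8 -5/16 -319/1024 } R={ -637/2048 -159/512 -79/256 -39/128 -19/64 -9/32 -1/4 0 } — -1275/4096
step 14: add B to get RBBRBBRRRRRBRB; options L={ -1 -1/2 -3/8 -5/16 -319/1024 -1275/4096 } R={ -637/2048 -159/512 -79/256 -39/128 -19/64 -9/32 -1/4 0 } — -2549/8192
step 15: add B to get RBBRBBRRRRRBRBB; options L={ -1 -1/2 -3/8 -5/16 -319/1024 -1275/4096 -2549/8192 } R={ -637/2048 -159/512 -79/256 -39/128 -19/64 -9/32 -1/4 0 } — -5097/16384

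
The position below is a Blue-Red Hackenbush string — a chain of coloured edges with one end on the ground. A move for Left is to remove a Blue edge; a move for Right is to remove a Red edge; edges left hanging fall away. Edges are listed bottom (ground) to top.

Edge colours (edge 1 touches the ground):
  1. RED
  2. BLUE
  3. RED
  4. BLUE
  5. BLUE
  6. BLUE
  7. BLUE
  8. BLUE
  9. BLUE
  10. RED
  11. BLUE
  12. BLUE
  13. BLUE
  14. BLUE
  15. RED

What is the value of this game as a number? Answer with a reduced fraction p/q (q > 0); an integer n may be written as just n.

-8259/16384

1 of 15 · R · max L −∞ · min R 0 -> -1
2 of 15 · RB · max L -1 · min R 0 -> -1/2
3 of 15 · RBR · max L -1 · min R -1/2 -> -3/4
4 of 15 · RBRB · max L -3/4 · min R -1/2 -> -5/8
5 of 15 · RBRBB · max L -5/8 · min R -1/2 -> -9/16
6 of 15 · RBRBBB · max L -9/16 · min R -1/2 -> -17/32
7 of 15 · RBRBBBB · max L -17/32 · min R -1/2 -> -33/64
8 of 15 · RBRBBBBB · max L -33/64 · min R -1/2 -> -65/128
9 of 15 · RBRBBBBBB · max L -65/128 · min R -1/2 -> -129/256
10 of 15 · RBRBBBBBBR · max L -65/128 · min R -129/256 -> -259/512
11 of 15 · RBRBBBBBBRB · max L -259/512 · min R -129/256 -> -517/1024
12 of 15 · RBRBBBBBBRBB · max L -517/1024 · min R -129/256 -> -1033/2048
13 of 15 · RBRBBBBBBRBBB · max L -1033/2048 · min R -129/256 -> -2065/4096
14 of 15 · RBRBBBBBBRBBBB · max L -2065/4096 · min R -129/256 -> -4129/8192
15 of 15 · RBRBBBBBBRBBBBR · max L -2065/4096 · min R -4129/8192 -> -8259/16384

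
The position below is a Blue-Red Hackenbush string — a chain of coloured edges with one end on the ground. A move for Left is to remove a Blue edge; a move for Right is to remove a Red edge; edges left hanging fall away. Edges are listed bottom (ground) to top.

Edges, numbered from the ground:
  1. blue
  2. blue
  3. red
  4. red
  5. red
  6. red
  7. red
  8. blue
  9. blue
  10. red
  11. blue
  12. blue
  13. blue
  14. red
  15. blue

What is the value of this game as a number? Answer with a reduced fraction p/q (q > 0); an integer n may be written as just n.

G_1 [b]  L=[0]  R=[none]  ⇒ 1
G_2 [bb]  L=[0,1]  R=[none]  ⇒ 2
G_3 [bbr]  L=[0,1]  R=[2]  ⇒ 3/2
G_4 [bbrr]  L=[0,1]  R=[3/2,2]  ⇒ 5/4
G_5 [bbrrr]  L=[0,1]  R=[5/4,3/2,2]  ⇒ 9/8
G_6 [bbrrrr]  L=[0,1]  R=[9/8,5/4,3/2,2]  ⇒ 17/16
G_7 [bbrrrrr]  L=[0,1]  R=[17/16,9/8,5/4,3/2,2]  ⇒ 33/32
G_8 [bbrrrrrb]  L=[0,1,33/32]  R=[17/16,9/8,5/4,3/2,2]  ⇒ 67/64
G_9 [bbrrrrrbb]  L=[0,1,33/32,67/64]  R=[17/16,9/8,5/4,3/2,2]  ⇒ 135/128
G_10 [bbrrrrrbbr]  L=[0,1,33/32,67/64]  R=[135/128,17/16,9/8,5/4,3/2,2]  ⇒ 269/256
G_11 [bbrrrrrbbrb]  L=[0,1,33/32,67/64,269/256]  R=[135/128,17/16,9/8,5/4,3/2,2]  ⇒ 539/512
G_12 [bbrrrrrbbrbb]  L=[0,1,33/32,67/64,269/256,539/512]  R=[135/128,17/16,9/8,5/4,3/2,2]  ⇒ 1079/1024
G_13 [bbrrrrrbbrbbb]  L=[0,1,33/32,67/64,269/256,539/512,1079/1024]  R=[135/128,17/16,9/8,5/4,3/2,2]  ⇒ 2159/2048
G_14 [bbrrrrrbbrbbbr]  L=[0,1,33/32,67/64,269/256,539/512,1079/1024]  R=[2159/2048,135/128,17/16,9/8,5/4,3/2,2]  ⇒ 4317/4096
G_15 [bbrrrrrbbrbbbrb]  L=[0,1,33/32,67/64,269/256,539/512,1079/1024,4317/4096]  R=[2159/2048,135/128,17/16,9/8,5/4,3/2,2]  ⇒ 8635/8192

8635/8192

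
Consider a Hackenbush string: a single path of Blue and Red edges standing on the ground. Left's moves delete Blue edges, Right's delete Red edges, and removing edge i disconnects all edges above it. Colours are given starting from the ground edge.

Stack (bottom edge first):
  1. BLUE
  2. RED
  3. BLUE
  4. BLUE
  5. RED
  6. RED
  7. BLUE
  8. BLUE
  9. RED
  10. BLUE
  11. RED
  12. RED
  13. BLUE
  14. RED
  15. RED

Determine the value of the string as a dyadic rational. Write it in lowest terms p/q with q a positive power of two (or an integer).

Prefix values for BLUE RED BLUE BLUE RED RED BLUE BLUE RED BLUE RED RED BLUE RED RED via {L|R} + simplicity:
edge 1 of 15 (BLUE): { 0 | (no moves) } — 1
edge 2 of 15 (RED): { 0 | 1 } — 1/2
edge 3 of 15 (BLUE): { 0 1/2 | 1 } — 3/4
edge 4 of 15 (BLUE): { 0 1/2 3/4 | 1 } — 7/8
edge 5 of 15 (RED): { 0 1/2 3/4 | 7/8 1 } — 13/16
edge 6 of 15 (RED): { 0 1/2 3/4 | 13/16 7/8 1 } — 25/32
edge 7 of 15 (BLUE): { 0 1/2 3/4 25/32 | 13/16 7/8 1 } — 51/64
edge 8 of 15 (BLUE): { 0 1/2 3/4 25/32 51/64 | 13/16 7/8 1 } — 103/128
edge 9 of 15 (RED): { 0 1/2 3/4 25/32 51/64 | 103/128 13/16 7/8 1 } — 205/256
edge 10 of 15 (BLUE): { 0 1/2 3/4 25/32 51/64 205/256 | 103/128 13/16 7/8 1 } — 411/512
edge 11 of 15 (RED): { 0 1/2 3/4 25/32 51/64 205/256 | 411/512 103/128 13/16 7/8 1 } — 821/1024
edge 12 of 15 (RED): { 0 1/2 3/4 25/32 51/64 205/256 | 821/1024 411/512 103/128 13/16 7/8 1 } — 1641/2048
edge 13 of 15 (BLUE): { 0 1/2 3/4 25/32 51/64 205/256 1641/2048 | 821/1024 411/512 103/128 13/16 7/8 1 } — 3283/4096
edge 14 of 15 (RED): { 0 1/2 3/4 25/32 51/64 205/256 1641/2048 | 3283/4096 821/1024 411/512 103/128 13/16 7/8 1 } — 6565/8192
edge 15 of 15 (RED): { 0 1/2 3/4 25/32 51/64 205/256 1641/2048 | 6565/8192 3283/4096 821/1024 411/512 103/128 13/16 7/8 1 } — 13129/16384

13129/16384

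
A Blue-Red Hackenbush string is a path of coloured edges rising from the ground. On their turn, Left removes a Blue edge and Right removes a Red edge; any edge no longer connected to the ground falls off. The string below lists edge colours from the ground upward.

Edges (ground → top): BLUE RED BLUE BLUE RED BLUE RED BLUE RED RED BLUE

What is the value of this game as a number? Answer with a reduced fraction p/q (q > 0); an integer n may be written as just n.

851/1024

g(B) = { 0 |  } -> 1
g(BR) = { 0 | 1 } -> 1/2
g(BRB) = { 0 1/2 | 1 } -> 3/4
g(BRBB) = { 0 1/2 3/4 | 1 } -> 7/8
g(BRBBR) = { 0 1/2 3/4 | 7/8 1 } -> 13/16
g(BRBBRB) = { 0 1/2 3/4 13/16 | 7/8 1 } -> 27/32
g(BRBBRBR) = { 0 1/2 3/4 13/16 | 27/32 7/8 1 } -> 53/64
g(BRBBRBRB) = { 0 1/2 3/4 13/16 53/64 | 27/32 7/8 1 } -> 107/128
g(BRBBRBRBR) = { 0 1/2 3/4 13/16 53/64 | 107/128 27/32 7/8 1 } -> 213/256
g(BRBBRBRBRR) = { 0 1/2 3/4 13/16 53/64 | 213/256 107/128 27/32 7/8 1 } -> 425/512
g(BRBBRBRBRRB) = { 0 1/2 3/4 13/16 53/64 425/512 | 213/256 107/128 27/32 7/8 1 } -> 851/1024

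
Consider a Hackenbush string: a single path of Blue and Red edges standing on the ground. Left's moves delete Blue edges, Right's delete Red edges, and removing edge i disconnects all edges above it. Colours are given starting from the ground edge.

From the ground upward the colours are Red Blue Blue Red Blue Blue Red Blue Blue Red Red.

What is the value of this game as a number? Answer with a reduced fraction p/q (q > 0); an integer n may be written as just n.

Build g(s[:k]) for k = 1..11, string s = Red Blue Blue Red Blue Blue Red Blue Blue Red Red.
step 1: add Red to get R; options L={ (no moves) } R={ 0 } → -1
step 2: add Blue to get RB; options L={ -1 } R={ 0 } → -1/2
step 3: add Blue to get RBB; options L={ -1, -1/2 } R={ 0 } → -1/4
step 4: add Red to get RBBR; options L={ -1, -1/2 } R={ -1/4, 0 } → -3/8
step 5: add Blue to get RBBRB; options L={ -1, -1/2, -3/8 } R={ -1/4, 0 } → -5/16
step 6: add Blue to get RBBRBB; options L={ -1, -1/2, -3/8, -5/16 } R={ -1/4, 0 } → -9/32
step 7: add Red to get RBBRBBR; options L={ -1, -1/2, -3/8, -5/16 } R={ -9/32, -1/4, 0 } → -19/64
step 8: add Blue to get RBBRBBRB; options L={ -1, -1/2, -3/8, -5/16, -19/64 } R={ -9/32, -1/4, 0 } → -37/128
step 9: add Blue to get RBBRBBRBB; options L={ -1, -1/2, -3/8, -5/16, -19/64, -37/128 } R={ -9/32, -1/4, 0 } → -73/256
step 10: add Red to get RBBRBBRBBR; options L={ -1, -1/2, -3/8, -5/16, -19/64, -37/128 } R={ -73/256, -9/32, -1/4, 0 } → -147/512
step 11: add Red to get RBBRBBRBBRR; options L={ -1, -1/2, -3/8, -5/16, -19/64, -37/128 } R={ -147/512, -73/256, -9/32, -1/4, 0 } → -295/1024

-295/1024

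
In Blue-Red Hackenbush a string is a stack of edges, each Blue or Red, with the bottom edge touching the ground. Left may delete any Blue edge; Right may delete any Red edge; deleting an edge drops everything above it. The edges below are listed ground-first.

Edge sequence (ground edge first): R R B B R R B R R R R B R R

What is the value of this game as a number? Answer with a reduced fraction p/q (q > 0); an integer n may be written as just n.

Recurse on prefixes of the 14-edge string R R B B R R B R R R R B R R:
step 1: add R to get R; options L={  } R={ 0 } — -1
step 2: add R to get RR; options L={  } R={ -1 0 } — -2
step 3: add B to get RRB; options L={ -2 } R={ -1 0 } — -3/2
step 4: add B to get RRBB; options L={ -2 -3/2 } R={ -1 0 } — -5/4
step 5: add R to get RRBBR; options L={ -2 -3/2 } R={ -5/4 -1 0 } — -11/8
step 6: add R to get RRBBRR; options L={ -2 -3/2 } R={ -11/8 -5/4 -1 0 } — -23/16
step 7: add B to get RRBBRRB; options L={ -2 -3/2 -23/16 } R={ -11/8 -5/4 -1 0 } — -45/32
step 8: add R to get RRBBRRBR; options L={ -2 -3/2 -23/16 } R={ -45/32 -11/8 -5/4 -1 0 } — -91/64
step 9: add R to get RRBBRRBRR; options L={ -2 -3/2 -23/16 } R={ -91/64 -45/32 -11/8 -5/4 -1 0 } — -183/128
step 10: add R to get RRBBRRBRRR; options L={ -2 -3/2 -23/16 } R={ -183/128 -91/64 -45/32 -11/8 -5/4 -1 0 } — -367/256
step 11: add R to get RRBBRRBRRRR; options L={ -2 -3/2 -23/16 } R={ -367/256 -183/128 -91/64 -45/32 -11/8 -5/4 -1 0 } — -735/512
step 12: add B to get RRBBRRBRRRRB; options L={ -2 -3/2 -23/16 -735/512 } R={ -367/256 -183/128 -91/64 -45/32 -11/8 -5/4 -1 0 } — -1469/1024
step 13: add R to get RRBBRRBRRRRBR; options L={ -2 -3/2 -23/16 -735/512 } R={ -1469/1024 -367/256 -183/128 -91/64 -45/32 -11/8 -5/4 -1 0 } — -2939/2048
step 14: add R to get RRBBRRBRRRRBRR; options L={ -2 -3/2 -23/16 -735/512 } R={ -2939/2048 -1469/1024 -367/256 -183/128 -91/64 -45/32 -11/8 -5/4 -1 0 } — -5879/4096

-5879/4096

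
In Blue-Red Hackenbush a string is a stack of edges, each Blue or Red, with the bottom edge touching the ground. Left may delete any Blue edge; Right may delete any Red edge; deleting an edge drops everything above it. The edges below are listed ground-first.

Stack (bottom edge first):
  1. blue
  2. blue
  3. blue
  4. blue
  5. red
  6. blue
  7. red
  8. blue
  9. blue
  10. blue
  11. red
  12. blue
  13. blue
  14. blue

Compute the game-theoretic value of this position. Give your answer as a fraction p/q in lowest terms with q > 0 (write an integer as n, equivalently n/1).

3823/1024

Prefix values for blue blue blue blue red blue red blue blue blue red blue blue blue via {L|R} + simplicity:
1 of 14 · b · max L 0 · min R +∞ => 1
2 of 14 · bb · max L 1 · min R +∞ => 2
3 of 14 · bbb · max L 2 · min R +∞ => 3
4 of 14 · bbbb · max L 3 · min R +∞ => 4
5 of 14 · bbbbr · max L 3 · min R 4 => 7/2
6 of 14 · bbbbrb · max L 7/2 · min R 4 => 15/4
7 of 14 · bbbbrbr · max L 7/2 · min R 15/4 => 29/8
8 of 14 · bbbbrbrb · max L 29/8 · min R 15/4 => 59/16
9 of 14 · bbbbrbrbb · max L 59/16 · min R 15/4 => 119/32
10 of 14 · bbbbrbrbbb · max L 119/32 · min R 15/4 => 239/64
11 of 14 · bbbbrbrbbbr · max L 119/32 · min R 239/64 => 477/128
12 of 14 · bbbbrbrbbbrb · max L 477/128 · min R 239/64 => 955/256
13 of 14 · bbbbrbrbbbrbb · max L 955/256 · min R 239/64 => 1911/512
14 of 14 · bbbbrbrbbbrbbb · max L 1911/512 · min R 239/64 => 3823/1024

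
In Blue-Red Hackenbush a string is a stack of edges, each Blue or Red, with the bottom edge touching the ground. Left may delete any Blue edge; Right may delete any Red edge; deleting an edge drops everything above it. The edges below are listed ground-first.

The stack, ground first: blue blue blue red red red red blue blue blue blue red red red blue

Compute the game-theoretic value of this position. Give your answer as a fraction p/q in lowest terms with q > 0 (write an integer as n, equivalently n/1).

Prefix values for blue blue blue red red red red blue blue blue blue red red red blue via {L|R} + simplicity:
val_1 [b]  L=[0]  R=[]  ⇒ 1
val_2 [bb]  L=[0, 1]  R=[]  ⇒ 2
val_3 [bbb]  L=[0, 1, 2]  R=[]  ⇒ 3
val_4 [bbbr]  L=[0, 1, 2]  R=[3]  ⇒ 5/2
val_5 [bbbrr]  L=[0, 1, 2]  R=[5/2, 3]  ⇒ 9/4
val_6 [bbbrrr]  L=[0, 1, 2]  R=[9/4, 5/2, 3]  ⇒ 17/8
val_7 [bbbrrrr]  L=[0, 1, 2]  R=[17/8, 9/4, 5/2, 3]  ⇒ 33/16
val_8 [bbbrrrrb]  L=[0, 1, 2, 33/16]  R=[17/8, 9/4, 5/2, 3]  ⇒ 67/32
val_9 [bbbrrrrbb]  L=[0, 1, 2, 33/16, 67/32]  R=[17/8, 9/4, 5/2, 3]  ⇒ 135/64
val_10 [bbbrrrrbbb]  L=[0, 1, 2, 33/16, 67/32, 135/64]  R=[17/8, 9/4, 5/2, 3]  ⇒ 271/128
val_11 [bbbrrrrbbbb]  L=[0, 1, 2, 33/16, 67/32, 135/64, 271/128]  R=[17/8, 9/4, 5/2, 3]  ⇒ 543/256
val_12 [bbbrrrrbbbbr]  L=[0, 1, 2, 33/16, 67/32, 135/64, 271/128]  R=[543/256, 17/8, 9/4, 5/2, 3]  ⇒ 1085/512
val_13 [bbbrrrrbbbbrr]  L=[0, 1, 2, 33/16, 67/32, 135/64, 271/128]  R=[1085/512, 543/256, 17/8, 9/4, 5/2, 3]  ⇒ 2169/1024
val_14 [bbbrrrrbbbbrrr]  L=[0, 1, 2, 33/16, 67/32, 135/64, 271/128]  R=[2169/1024, 1085/512, 543/256, 17/8, 9/4, 5/2, 3]  ⇒ 4337/2048
val_15 [bbbrrrrbbbbrrrb]  L=[0, 1, 2, 33/16, 67/32, 135/64, 271/128, 4337/2048]  R=[2169/1024, 1085/512, 543/256, 17/8, 9/4, 5/2, 3]  ⇒ 8675/4096

8675/4096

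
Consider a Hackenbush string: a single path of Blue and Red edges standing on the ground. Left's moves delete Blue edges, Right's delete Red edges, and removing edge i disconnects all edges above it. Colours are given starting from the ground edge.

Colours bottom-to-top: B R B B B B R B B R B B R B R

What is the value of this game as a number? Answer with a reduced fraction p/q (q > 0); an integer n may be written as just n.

15797/16384

Recurse on prefixes of the 15-edge string B R B B B B R B B R B B R B R:
1 of 15 · B · max L 0 · min R +∞ gives 1
2 of 15 · BR · max L 0 · min R 1 gives 1/2
3 of 15 · BRB · max L 1/2 · min R 1 gives 3/4
4 of 15 · BRBB · max L 3/4 · min R 1 gives 7/8
5 of 15 · BRBBB · max L 7/8 · min R 1 gives 15/16
6 of 15 · BRBBBB · max L 15/16 · min R 1 gives 31/32
7 of 15 · BRBBBBR · max L 15/16 · min R 31/32 gives 61/64
8 of 15 · BRBBBBRB · max L 61/64 · min R 31/32 gives 123/128
9 of 15 · BRBBBBRBB · max L 123/128 · min R 31/32 gives 247/256
10 of 15 · BRBBBBRBBR · max L 123/128 · min R 247/256 gives 493/512
11 of 15 · BRBBBBRBBRB · max L 493/512 · min R 247/256 gives 987/1024
12 of 15 · BRBBBBRBBRBB · max L 987/1024 · min R 247/256 gives 1975/2048
13 of 15 · BRBBBBRBBRBBR · max L 987/1024 · min R 1975/2048 gives 3949/4096
14 of 15 · BRBBBBRBBRBBRB · max L 3949/4096 · min R 1975/2048 gives 7899/8192
15 of 15 · BRBBBBRBBRBBRBR · max L 3949/4096 · min R 7899/8192 gives 15797/16384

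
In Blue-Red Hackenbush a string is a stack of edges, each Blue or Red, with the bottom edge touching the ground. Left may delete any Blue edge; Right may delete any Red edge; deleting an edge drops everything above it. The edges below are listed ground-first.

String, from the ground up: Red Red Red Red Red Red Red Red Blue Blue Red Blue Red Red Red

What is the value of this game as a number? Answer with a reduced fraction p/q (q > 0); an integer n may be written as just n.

-943/128

v_1 [R]  L=[]  R=[0]  gives -1
v_2 [RR]  L=[]  R=[-1, 0]  gives -2
v_3 [RRR]  L=[]  R=[-2, -1, 0]  gives -3
v_4 [RRRR]  L=[]  R=[-3, -2, -1, 0]  gives -4
v_5 [RRRRR]  L=[]  R=[-4, -3, -2, -1, 0]  gives -5
v_6 [RRRRRR]  L=[]  R=[-5, -4, -3, -2, -1, 0]  gives -6
v_7 [RRRRRRR]  L=[]  R=[-6, -5, -4, -3, -2, -1, 0]  gives -7
v_8 [RRRRRRRR]  L=[]  R=[-7, -6, -5, -4, -3, -2, -1, 0]  gives -8
v_9 [RRRRRRRRB]  L=[-8]  R=[-7, -6, -5, -4, -3, -2, -1, 0]  gives -15/2
v_10 [RRRRRRRRBB]  L=[-8, -15/2]  R=[-7, -6, -5, -4, -3, -2, -1, 0]  gives -29/4
v_11 [RRRRRRRRBBR]  L=[-8, -15/2]  R=[-29/4, -7, -6, -5, -4, -3, -2, -1, 0]  gives -59/8
v_12 [RRRRRRRRBBRB]  L=[-8, -15/2, -59/8]  R=[-29/4, -7, -6, -5, -4, -3, -2, -1, 0]  gives -117/16
v_13 [RRRRRRRRBBRBR]  L=[-8, -15/2, -59/8]  R=[-117/16, -29/4, -7, -6, -5, -4, -3, -2, -1, 0]  gives -235/32
v_14 [RRRRRRRRBBRBRR]  L=[-8, -15/2, -59/8]  R=[-235/32, -117/16, -29/4, -7, -6, -5, -4, -3, -2, -1, 0]  gives -471/64
v_15 [RRRRRRRRBBRBRRR]  L=[-8, -15/2, -59/8]  R=[-471/64, -235/32, -117/16, -29/4, -7, -6, -5, -4, -3, -2, -1, 0]  gives -943/128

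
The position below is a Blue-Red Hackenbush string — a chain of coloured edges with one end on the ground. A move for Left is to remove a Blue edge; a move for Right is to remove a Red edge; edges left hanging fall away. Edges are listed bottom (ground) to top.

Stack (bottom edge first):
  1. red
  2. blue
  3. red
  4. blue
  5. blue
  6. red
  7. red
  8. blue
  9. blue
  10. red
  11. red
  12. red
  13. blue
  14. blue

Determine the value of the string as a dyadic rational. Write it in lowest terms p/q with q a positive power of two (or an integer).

-4921/8192

Build v(s[:k]) for k = 1..14, string s = red blue red blue blue red red blue blue red red red blue blue.
1 of 14 · r · max L −∞ · min R 0 gives -1
2 of 14 · rb · max L -1 · min R 0 gives -1/2
3 of 14 · rbr · max L -1 · min R -1/2 gives -3/4
4 of 14 · rbrb · max L -3/4 · min R -1/2 gives -5/8
5 of 14 · rbrbb · max L -5/8 · min R -1/2 gives -9/16
6 of 14 · rbrbbr · max L -5/8 · min R -9/16 gives -19/32
7 of 14 · rbrbbrr · max L -5/8 · min R -19/32 gives -39/64
8 of 14 · rbrbbrrb · max L -39/64 · min R -19/32 gives -77/128
9 of 14 · rbrbbrrbb · max L -77/128 · min R -19/32 gives -153/256
10 of 14 · rbrbbrrbbr · max L -77/128 · min R -153/256 gives -307/512
11 of 14 · rbrbbrrbbrr · max L -77/128 · min R -307/512 gives -615/1024
12 of 14 · rbrbbrrbbrrr · max L -77/128 · min R -615/1024 gives -1231/2048
13 of 14 · rbrbbrrbbrrrb · max L -1231/2048 · min R -615/1024 gives -2461/4096
14 of 14 · rbrbbrrbbrrrbb · max L -2461/4096 · min R -615/1024 gives -4921/8192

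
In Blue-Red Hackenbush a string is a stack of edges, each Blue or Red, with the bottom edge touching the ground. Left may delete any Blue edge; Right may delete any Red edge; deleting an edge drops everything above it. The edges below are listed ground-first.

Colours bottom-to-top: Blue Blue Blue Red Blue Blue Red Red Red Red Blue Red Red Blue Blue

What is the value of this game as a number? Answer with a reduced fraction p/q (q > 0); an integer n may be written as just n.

Prefix values for Blue Blue Blue Red Blue Blue Red Red Red Red Blue Red Red Blue Blue via {L|R} + simplicity:
step 1: add Blue to get B; options L={ 0 } R={ none } -> 1
step 2: add Blue to get BB; options L={ 0,1 } R={ none } -> 2
step 3: add Blue to get BBB; options L={ 0,1,2 } R={ none } -> 3
step 4: add Red to get BBBR; options L={ 0,1,2 } R={ 3 } -> 5/2
step 5: add Blue to get BBBRB; options L={ 0,1,2,5/2 } R={ 3 } -> 11/4
step 6: add Blue to get BBBRBB; options L={ 0,1,2,5/2,11/4 } R={ 3 } -> 23/8
step 7: add Red to get BBBRBBR; options L={ 0,1,2,5/2,11/4 } R={ 23/8,3 } -> 45/16
step 8: add Red to get BBBRBBRR; options L={ 0,1,2,5/2,11/4 } R={ 45/16,23/8,3 } -> 89/32
step 9: add Red to get BBBRBBRRR; options L={ 0,1,2,5/2,11/4 } R={ 89/32,45/16,23/8,3 } -> 177/64
step 10: add Red to get BBBRBBRRRR; options L={ 0,1,2,5/2,11/4 } R={ 177/64,89/32,45/16,23/8,3 } -> 353/128
step 11: add Blue to get BBBRBBRRRRB; options L={ 0,1,2,5/2,11/4,353/128 } R={ 177/64,89/32,45/16,23/8,3 } -> 707/256
step 12: add Red to get BBBRBBRRRRBR; options L={ 0,1,2,5/2,11/4,353/128 } R={ 707/256,177/64,89/32,45/16,23/8,3 } -> 1413/512
step 13: add Red to get BBBRBBRRRRBRR; options L={ 0,1,2,5/2,11/4,353/128 } R={ 1413/512,707/256,177/64,89/32,45/16,23/8,3 } -> 2825/1024
step 14: add Blue to get BBBRBBRRRRBRRB; options L={ 0,1,2,5/2,11/4,353/128,2825/1024 } R={ 1413/512,707/256,177/64,89/32,45/16,23/8,3 } -> 5651/2048
step 15: add Blue to get BBBRBBRRRRBRRBB; options L={ 0,1,2,5/2,11/4,353/128,2825/1024,5651/2048 } R={ 1413/512,707/256,177/64,89/32,45/16,23/8,3 } -> 11303/4096

11303/4096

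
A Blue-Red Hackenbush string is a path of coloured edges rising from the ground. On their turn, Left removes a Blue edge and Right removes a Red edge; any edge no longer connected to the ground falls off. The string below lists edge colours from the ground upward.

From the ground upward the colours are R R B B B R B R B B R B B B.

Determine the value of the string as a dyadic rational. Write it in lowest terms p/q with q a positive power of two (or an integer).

1 of 14 · R · max L −∞ · min R 0 — -1
2 of 14 · RR · max L −∞ · min R -1 — -2
3 of 14 · RRB · max L -2 · min R -1 — -3/2
4 of 14 · RRBB · max L -3/2 · min R -1 — -5/4
5 of 14 · RRBBB · max L -5/4 · min R -1 — -9/8
6 of 14 · RRBBBR · max L -5/4 · min R -9/8 — -19/16
7 of 14 · RRBBBRB · max L -19/16 · min R -9/8 — -37/32
8 of 14 · RRBBBRBR · max L -19/16 · min R -37/32 — -75/64
9 of 14 · RRBBBRBRB · max L -75/64 · min R -37/32 — -149/128
10 of 14 · RRBBBRBRBB · max L -149/128 · min R -37/32 — -297/256
11 of 14 · RRBBBRBRBBR · max L -149/128 · min R -297/256 — -595/512
12 of 14 · RRBBBRBRBBRB · max L -595/512 · min R -297/256 — -1189/1024
13 of 14 · RRBBBRBRBBRBB · max L -1189/1024 · min R -297/256 — -2377/2048
14 of 14 · RRBBBRBRBBRBBB · max L -2377/2048 · min R -297/256 — -4753/4096

-4753/4096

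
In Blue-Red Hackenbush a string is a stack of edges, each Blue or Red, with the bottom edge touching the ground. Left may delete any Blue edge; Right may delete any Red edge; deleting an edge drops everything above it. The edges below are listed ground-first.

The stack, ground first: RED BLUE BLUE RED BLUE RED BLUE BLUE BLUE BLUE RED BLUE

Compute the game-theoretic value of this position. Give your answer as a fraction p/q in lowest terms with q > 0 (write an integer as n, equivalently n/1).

-645/2048

Recurse on prefixes of the 12-edge string RED BLUE BLUE RED BLUE RED BLUE BLUE BLUE BLUE RED BLUE:
step 1: add RED to get R; options L={ · } R={ 0 } so -1
step 2: add BLUE to get RB; options L={ -1 } R={ 0 } so -1/2
step 3: add BLUE to get RBB; options L={ -1, -1/2 } R={ 0 } so -1/4
step 4: add RED to get RBBR; options L={ -1, -1/2 } R={ -1/4, 0 } so -3/8
step 5: add BLUE to get RBBRB; options L={ -1, -1/2, -3/8 } R={ -1/4, 0 } so -5/16
step 6: add RED to get RBBRBR; options L={ -1, -1/2, -3/8 } R={ -5/16, -1/4, 0 } so -11/32
step 7: add BLUE to get RBBRBRB; options L={ -1, -1/2, -3/8, -11/32 } R={ -5/16, -1/4, 0 } so -21/64
step 8: add BLUE to get RBBRBRBB; options L={ -1, -1/2, -3/8, -11/32, -21/64 } R={ -5/16, -1/4, 0 } so -41/128
step 9: add BLUE to get RBBRBRBBB; options L={ -1, -1/2, -3/8, -11/32, -21/64, -41/128 } R={ -5/16, -1/4, 0 } so -81/256
step 10: add BLUE to get RBBRBRBBBB; options L={ -1, -1/2, -3/8, -11/32, -21/64, -41/128, -81/256 } R={ -5/16, -1/4, 0 } so -161/512
step 11: add RED to get RBBRBRBBBBR; options L={ -1, -1/2, -3/8, -11/32, -21/64, -41/128, -81/256 } R={ -161/512, -5/16, -1/4, 0 } so -323/1024
step 12: add BLUE to get RBBRBRBBBBRB; options L={ -1, -1/2, -3/8, -11/32, -21/64, -41/128, -81/256, -323/1024 } R={ -161/512, -5/16, -1/4, 0 } so -645/2048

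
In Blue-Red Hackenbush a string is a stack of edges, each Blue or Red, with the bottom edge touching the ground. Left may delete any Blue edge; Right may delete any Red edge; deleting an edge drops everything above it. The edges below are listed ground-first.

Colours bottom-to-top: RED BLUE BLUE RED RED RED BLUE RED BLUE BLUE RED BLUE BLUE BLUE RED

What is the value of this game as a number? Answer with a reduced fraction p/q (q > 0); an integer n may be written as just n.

-7459/16384

edge 1 of 15 (RED): {  | 0 } ⇒ -1
edge 2 of 15 (BLUE): { -1 | 0 } ⇒ -1/2
edge 3 of 15 (BLUE): { -1 -1/2 | 0 } ⇒ -1/4
edge 4 of 15 (RED): { -1 -1/2 | -1/4 0 } ⇒ -3/8
edge 5 of 15 (RED): { -1 -1/2 | -3/8 -1/4 0 } ⇒ -7/16
edge 6 of 15 (RED): { -1 -1/2 | -7/16 -3/8 -1/4 0 } ⇒ -15/32
edge 7 of 15 (BLUE): { -1 -1/2 -15/32 | -7/16 -3/8 -1/4 0 } ⇒ -29/64
edge 8 of 15 (RED): { -1 -1/2 -15/32 | -29/64 -7/16 -3/8 -1/4 0 } ⇒ -59/128
edge 9 of 15 (BLUE): { -1 -1/2 -15/32 -59/128 | -29/64 -7/16 -3/8 -1/4 0 } ⇒ -117/256
edge 10 of 15 (BLUE): { -1 -1/2 -15/32 -59/128 -117/256 | -29/64 -7/16 -3/8 -1/4 0 } ⇒ -233/512
edge 11 of 15 (RED): { -1 -1/2 -15/32 -59/128 -117/256 | -233/512 -29/64 -7/16 -3/8 -1/4 0 } ⇒ -467/1024
edge 12 of 15 (BLUE): { -1 -1/2 -15/32 -59/128 -117/256 -467/1024 | -233/512 -29/64 -7/16 -3/8 -1/4 0 } ⇒ -933/2048
edge 13 of 15 (BLUE): { -1 -1/2 -15/32 -59/128 -117/256 -467/1024 -933/2048 | -233/512 -29/64 -7/16 -3/8 -1/4 0 } ⇒ -1865/4096
edge 14 of 15 (BLUE): { -1 -1/2 -15/32 -59/128 -117/256 -467/1024 -933/2048 -1865/4096 | -233/512 -29/64 -7/16 -3/8 -1/4 0 } ⇒ -3729/8192
edge 15 of 15 (RED): { -1 -1/2 -15/32 -59/128 -117/256 -467/1024 -933/2048 -1865/4096 | -3729/8192 -233/512 -29/64 -7/16 -3/8 -1/4 0 } ⇒ -7459/16384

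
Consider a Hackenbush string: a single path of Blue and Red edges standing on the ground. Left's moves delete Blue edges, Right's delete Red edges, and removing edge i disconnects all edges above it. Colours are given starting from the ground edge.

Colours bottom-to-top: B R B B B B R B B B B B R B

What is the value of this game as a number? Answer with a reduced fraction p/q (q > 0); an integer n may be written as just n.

7931/8192

edge 1 of 14 (B): { 0 | ∅ } => 1
edge 2 of 14 (R): { 0 | 1 } => 1/2
edge 3 of 14 (B): { 0; 1/2 | 1 } => 3/4
edge 4 of 14 (B): { 0; 1/2; 3/4 | 1 } => 7/8
edge 5 of 14 (B): { 0; 1/2; 3/4; 7/8 | 1 } => 15/16
edge 6 of 14 (B): { 0; 1/2; 3/4; 7/8; 15/16 | 1 } => 31/32
edge 7 of 14 (R): { 0; 1/2; 3/4; 7/8; 15/16 | 31/32; 1 } => 61/64
edge 8 of 14 (B): { 0; 1/2; 3/4; 7/8; 15/16; 61/64 | 31/32; 1 } => 123/128
edge 9 of 14 (B): { 0; 1/2; 3/4; 7/8; 15/16; 61/64; 123/128 | 31/32; 1 } => 247/256
edge 10 of 14 (B): { 0; 1/2; 3/4; 7/8; 15/16; 61/64; 123/128; 247/256 | 31/32; 1 } => 495/512
edge 11 of 14 (B): { 0; 1/2; 3/4; 7/8; 15/16; 61/64; 123/128; 247/256; 495/512 | 31/32; 1 } => 991/1024
edge 12 of 14 (B): { 0; 1/2; 3/4; 7/8; 15/16; 61/64; 123/128; 247/256; 495/512; 991/1024 | 31/32; 1 } => 1983/2048
edge 13 of 14 (R): { 0; 1/2; 3/4; 7/8; 15/16; 61/64; 123/128; 247/256; 495/512; 991/1024 | 1983/2048; 31/32; 1 } => 3965/4096
edge 14 of 14 (B): { 0; 1/2; 3/4; 7/8; 15/16; 61/64; 123/128; 247/256; 495/512; 991/1024; 3965/4096 | 1983/2048; 31/32; 1 } => 7931/8192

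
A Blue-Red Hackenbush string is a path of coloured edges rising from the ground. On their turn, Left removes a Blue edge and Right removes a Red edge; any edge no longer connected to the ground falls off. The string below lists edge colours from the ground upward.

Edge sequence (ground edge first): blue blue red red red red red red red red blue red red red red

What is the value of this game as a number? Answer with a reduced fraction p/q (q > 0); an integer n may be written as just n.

step 1: add blue to get b; options L={ 0 } R={ (no moves) } → 1
step 2: add blue to get bb; options L={ 0; 1 } R={ (no moves) } → 2
step 3: add red to get bbr; options L={ 0; 1 } R={ 2 } → 3/2
step 4: add red to get bbrr; options L={ 0; 1 } R={ 3/2; 2 } → 5/4
step 5: add red to get bbrrr; options L={ 0; 1 } R={ 5/4; 3/2; 2 } → 9/8
step 6: add red to get bbrrrr; options L={ 0; 1 } R={ 9/8; 5/4; 3/2; 2 } → 17/16
step 7: add red to get bbrrrrr; options L={ 0; 1 } R={ 17/16; 9/8; 5/4; 3/2; 2 } → 33/32
step 8: add red to get bbrrrrrr; options L={ 0; 1 } R={ 33/32; 17/16; 9/8; 5/4; 3/2; 2 } → 65/64
step 9: add red to get bbrrrrrrr; options L={ 0; 1 } R={ 65/64; 33/32; 17/16; 9/8; 5/4; 3/2; 2 } → 129/128
step 10: add red to get bbrrrrrrrr; options L={ 0; 1 } R={ 129/128; 65/64; 33/32; 17/16; 9/8; 5/4; 3/2; 2 } → 257/256
step 11: add blue to get bbrrrrrrrrb; options L={ 0; 1; 257/256 } R={ 129/128; 65/64; 33/32; 17/16; 9/8; 5/4; 3/2; 2 } → 515/512
step 12: add red to get bbrrrrrrrrbr; options L={ 0; 1; 257/256 } R={ 515/512; 129/128; 65/64; 33/32; 17/16; 9/8; 5/4; 3/2; 2 } → 1029/1024
step 13: add red to get bbrrrrrrrrbrr; options L={ 0; 1; 257/256 } R={ 1029/1024; 515/512; 129/128; 65/64; 33/32; 17/16; 9/8; 5/4; 3/2; 2 } → 2057/2048
step 14: add red to get bbrrrrrrrrbrrr; options L={ 0; 1; 257/256 } R={ 2057/2048; 1029/1024; 515/512; 129/128; 65/64; 33/32; 17/16; 9/8; 5/4; 3/2; 2 } → 4113/4096
step 15: add red to get bbrrrrrrrrbrrrr; options L={ 0; 1; 257/256 } R={ 4113/4096; 2057/2048; 1029/1024; 515/512; 129/128; 65/64; 33/32; 17/16; 9/8; 5/4; 3/2; 2 } → 8225/8192

8225/8192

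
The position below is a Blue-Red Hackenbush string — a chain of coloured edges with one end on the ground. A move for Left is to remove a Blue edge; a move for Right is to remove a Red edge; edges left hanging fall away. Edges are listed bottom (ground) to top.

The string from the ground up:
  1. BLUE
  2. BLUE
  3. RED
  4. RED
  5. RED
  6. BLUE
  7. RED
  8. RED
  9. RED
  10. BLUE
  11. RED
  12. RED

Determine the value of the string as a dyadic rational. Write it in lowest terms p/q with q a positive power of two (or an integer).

edge 1 of 12 (BLUE): { 0 |  } → 1
edge 2 of 12 (BLUE): { 0 1 |  } → 2
edge 3 of 12 (RED): { 0 1 | 2 } → 3/2
edge 4 of 12 (RED): { 0 1 | 3/2 2 } → 5/4
edge 5 of 12 (RED): { 0 1 | 5/4 3/2 2 } → 9/8
edge 6 of 12 (BLUE): { 0 1 9/8 | 5/4 3/2 2 } → 19/16
edge 7 of 12 (RED): { 0 1 9/8 | 19/16 5/4 3/2 2 } → 37/32
edge 8 of 12 (RED): { 0 1 9/8 | 37/32 19/16 5/4 3/2 2 } → 73/64
edge 9 of 12 (RED): { 0 1 9/8 | 73/64 37/32 19/16 5/4 3/2 2 } → 145/128
edge 10 of 12 (BLUE): { 0 1 9/8 145/128 | 73/64 37/32 19/16 5/4 3/2 2 } → 291/256
edge 11 of 12 (RED): { 0 1 9/8 145/128 | 291/256 73/64 37/32 19/16 5/4 3/2 2 } → 581/512
edge 12 of 12 (RED): { 0 1 9/8 145/128 | 581/512 291/256 73/64 37/32 19/16 5/4 3/2 2 } → 1161/1024

1161/1024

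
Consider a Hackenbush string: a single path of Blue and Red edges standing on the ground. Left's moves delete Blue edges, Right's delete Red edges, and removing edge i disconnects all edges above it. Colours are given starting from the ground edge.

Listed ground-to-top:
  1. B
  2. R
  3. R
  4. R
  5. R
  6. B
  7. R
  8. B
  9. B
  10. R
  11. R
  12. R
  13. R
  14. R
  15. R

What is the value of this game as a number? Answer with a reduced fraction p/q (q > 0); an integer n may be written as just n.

1409/16384

G_1 [B]  L=[0]  R=[none]  -> 1
G_2 [BR]  L=[0]  R=[1]  -> 1/2
G_3 [BRR]  L=[0]  R=[1/2; 1]  -> 1/4
G_4 [BRRR]  L=[0]  R=[1/4; 1/2; 1]  -> 1/8
G_5 [BRRRR]  L=[0]  R=[1/8; 1/4; 1/2; 1]  -> 1/16
G_6 [BRRRRB]  L=[0; 1/16]  R=[1/8; 1/4; 1/2; 1]  -> 3/32
G_7 [BRRRRBR]  L=[0; 1/16]  R=[3/32; 1/8; 1/4; 1/2; 1]  -> 5/64
G_8 [BRRRRBRB]  L=[0; 1/16; 5/64]  R=[3/32; 1/8; 1/4; 1/2; 1]  -> 11/128
G_9 [BRRRRBRBB]  L=[0; 1/16; 5/64; 11/128]  R=[3/32; 1/8; 1/4; 1/2; 1]  -> 23/256
G_10 [BRRRRBRBBR]  L=[0; 1/16; 5/64; 11/128]  R=[23/256; 3/32; 1/8; 1/4; 1/2; 1]  -> 45/512
G_11 [BRRRRBRBBRR]  L=[0; 1/16; 5/64; 11/128]  R=[45/512; 23/256; 3/32; 1/8; 1/4; 1/2; 1]  -> 89/1024
G_12 [BRRRRBRBBRRR]  L=[0; 1/16; 5/64; 11/128]  R=[89/1024; 45/512; 23/256; 3/32; 1/8; 1/4; 1/2; 1]  -> 177/2048
G_13 [BRRRRBRBBRRRR]  L=[0; 1/16; 5/64; 11/128]  R=[177/2048; 89/1024; 45/512; 23/256; 3/32; 1/8; 1/4; 1/2; 1]  -> 353/4096
G_14 [BRRRRBRBBRRRRR]  L=[0; 1/16; 5/64; 11/128]  R=[353/4096; 177/2048; 89/1024; 45/512; 23/256; 3/32; 1/8; 1/4; 1/2; 1]  -> 705/8192
G_15 [BRRRRBRBBRRRRRR]  L=[0; 1/16; 5/64; 11/128]  R=[705/8192; 353/4096; 177/2048; 89/1024; 45/512; 23/256; 3/32; 1/8; 1/4; 1/2; 1]  -> 1409/16384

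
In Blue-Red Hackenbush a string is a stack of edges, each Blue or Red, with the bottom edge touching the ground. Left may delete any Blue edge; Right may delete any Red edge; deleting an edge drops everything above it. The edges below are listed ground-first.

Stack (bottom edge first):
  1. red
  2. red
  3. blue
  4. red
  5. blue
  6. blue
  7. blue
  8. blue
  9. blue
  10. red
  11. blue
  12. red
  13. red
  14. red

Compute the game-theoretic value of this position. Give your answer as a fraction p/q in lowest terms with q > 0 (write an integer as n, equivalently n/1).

Build G(s[:k]) for k = 1..14, string s = red red blue red blue blue blue blue blue red blue red red red.
G_1 [r]  L=[none]  R=[0]  → -1
G_2 [rr]  L=[none]  R=[-1, 0]  → -2
G_3 [rrb]  L=[-2]  R=[-1, 0]  → -3/2
G_4 [rrbr]  L=[-2]  R=[-3/2, -1, 0]  → -7/4
G_5 [rrbrb]  L=[-2, -7/4]  R=[-3/2, -1, 0]  → -13/8
G_6 [rrbrbb]  L=[-2, -7/4, -13/8]  R=[-3/2, -1, 0]  → -25/16
G_7 [rrbrbbb]  L=[-2, -7/4, -13/8, -25/16]  R=[-3/2, -1, 0]  → -49/32
G_8 [rrbrbbbb]  L=[-2, -7/4, -13/8, -25/16, -49/32]  R=[-3/2, -1, 0]  → -97/64
G_9 [rrbrbbbbb]  L=[-2, -7/4, -13/8, -25/16, -49/32, -97/64]  R=[-3/2, -1, 0]  → -193/128
G_10 [rrbrbbbbbr]  L=[-2, -7/4, -13/8, -25/16, -49/32, -97/64]  R=[-193/128, -3/2, -1, 0]  → -387/256
G_11 [rrbrbbbbbrb]  L=[-2, -7/4, -13/8, -25/16, -49/32, -97/64, -387/256]  R=[-193/128, -3/2, -1, 0]  → -773/512
G_12 [rrbrbbbbbrbr]  L=[-2, -7/4, -13/8, -25/16, -49/32, -97/64, -387/256]  R=[-773/512, -193/128, -3/2, -1, 0]  → -1547/1024
G_13 [rrbrbbbbbrbrr]  L=[-2, -7/4, -13/8, -25/16, -49/32, -97/64, -387/256]  R=[-1547/1024, -773/512, -193/128, -3/2, -1, 0]  → -3095/2048
G_14 [rrbrbbbbbrbrrr]  L=[-2, -7/4, -13/8, -25/16, -49/32, -97/64, -387/256]  R=[-3095/2048, -1547/1024, -773/512, -193/128, -3/2, -1, 0]  → -6191/4096

-6191/4096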